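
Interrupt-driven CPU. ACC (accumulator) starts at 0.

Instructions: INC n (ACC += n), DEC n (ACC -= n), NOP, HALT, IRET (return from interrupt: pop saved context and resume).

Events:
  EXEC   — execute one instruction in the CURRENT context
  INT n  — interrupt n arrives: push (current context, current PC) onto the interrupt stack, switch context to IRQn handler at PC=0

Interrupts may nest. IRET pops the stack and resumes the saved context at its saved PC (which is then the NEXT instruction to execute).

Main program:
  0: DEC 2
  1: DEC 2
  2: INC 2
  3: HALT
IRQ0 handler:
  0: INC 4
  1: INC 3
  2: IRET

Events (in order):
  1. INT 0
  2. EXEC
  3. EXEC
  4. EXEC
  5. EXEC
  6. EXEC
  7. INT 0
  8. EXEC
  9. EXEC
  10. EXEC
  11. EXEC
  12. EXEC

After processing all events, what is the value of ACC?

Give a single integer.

Answer: 12

Derivation:
Event 1 (INT 0): INT 0 arrives: push (MAIN, PC=0), enter IRQ0 at PC=0 (depth now 1)
Event 2 (EXEC): [IRQ0] PC=0: INC 4 -> ACC=4
Event 3 (EXEC): [IRQ0] PC=1: INC 3 -> ACC=7
Event 4 (EXEC): [IRQ0] PC=2: IRET -> resume MAIN at PC=0 (depth now 0)
Event 5 (EXEC): [MAIN] PC=0: DEC 2 -> ACC=5
Event 6 (EXEC): [MAIN] PC=1: DEC 2 -> ACC=3
Event 7 (INT 0): INT 0 arrives: push (MAIN, PC=2), enter IRQ0 at PC=0 (depth now 1)
Event 8 (EXEC): [IRQ0] PC=0: INC 4 -> ACC=7
Event 9 (EXEC): [IRQ0] PC=1: INC 3 -> ACC=10
Event 10 (EXEC): [IRQ0] PC=2: IRET -> resume MAIN at PC=2 (depth now 0)
Event 11 (EXEC): [MAIN] PC=2: INC 2 -> ACC=12
Event 12 (EXEC): [MAIN] PC=3: HALT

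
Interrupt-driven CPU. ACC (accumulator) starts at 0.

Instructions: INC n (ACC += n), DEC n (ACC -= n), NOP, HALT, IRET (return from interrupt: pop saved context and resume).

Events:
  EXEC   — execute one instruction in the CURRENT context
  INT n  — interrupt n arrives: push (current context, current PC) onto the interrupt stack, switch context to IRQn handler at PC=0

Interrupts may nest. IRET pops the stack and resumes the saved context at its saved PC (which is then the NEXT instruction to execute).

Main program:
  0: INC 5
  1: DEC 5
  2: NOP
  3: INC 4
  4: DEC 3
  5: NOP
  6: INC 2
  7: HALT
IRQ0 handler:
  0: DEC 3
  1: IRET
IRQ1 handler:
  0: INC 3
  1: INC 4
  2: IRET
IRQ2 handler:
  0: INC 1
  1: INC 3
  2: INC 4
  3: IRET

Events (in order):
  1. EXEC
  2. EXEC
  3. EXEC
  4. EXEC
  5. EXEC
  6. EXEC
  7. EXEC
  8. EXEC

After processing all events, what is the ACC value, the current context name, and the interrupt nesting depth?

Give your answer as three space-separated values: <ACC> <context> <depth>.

Event 1 (EXEC): [MAIN] PC=0: INC 5 -> ACC=5
Event 2 (EXEC): [MAIN] PC=1: DEC 5 -> ACC=0
Event 3 (EXEC): [MAIN] PC=2: NOP
Event 4 (EXEC): [MAIN] PC=3: INC 4 -> ACC=4
Event 5 (EXEC): [MAIN] PC=4: DEC 3 -> ACC=1
Event 6 (EXEC): [MAIN] PC=5: NOP
Event 7 (EXEC): [MAIN] PC=6: INC 2 -> ACC=3
Event 8 (EXEC): [MAIN] PC=7: HALT

Answer: 3 MAIN 0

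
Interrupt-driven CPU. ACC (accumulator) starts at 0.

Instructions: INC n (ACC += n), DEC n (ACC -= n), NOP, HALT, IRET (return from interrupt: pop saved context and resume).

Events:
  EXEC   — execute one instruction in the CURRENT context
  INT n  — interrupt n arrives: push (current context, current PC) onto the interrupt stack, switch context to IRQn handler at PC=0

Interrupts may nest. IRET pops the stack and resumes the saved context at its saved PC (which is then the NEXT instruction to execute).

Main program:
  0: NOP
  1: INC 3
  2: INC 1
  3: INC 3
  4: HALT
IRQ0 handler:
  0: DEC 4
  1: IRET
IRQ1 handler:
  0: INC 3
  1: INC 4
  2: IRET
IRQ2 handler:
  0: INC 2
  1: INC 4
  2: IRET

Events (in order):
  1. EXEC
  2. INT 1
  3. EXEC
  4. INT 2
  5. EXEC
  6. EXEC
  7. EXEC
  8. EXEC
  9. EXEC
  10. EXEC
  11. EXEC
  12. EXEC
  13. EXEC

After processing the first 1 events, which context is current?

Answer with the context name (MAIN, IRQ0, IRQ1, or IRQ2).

Answer: MAIN

Derivation:
Event 1 (EXEC): [MAIN] PC=0: NOP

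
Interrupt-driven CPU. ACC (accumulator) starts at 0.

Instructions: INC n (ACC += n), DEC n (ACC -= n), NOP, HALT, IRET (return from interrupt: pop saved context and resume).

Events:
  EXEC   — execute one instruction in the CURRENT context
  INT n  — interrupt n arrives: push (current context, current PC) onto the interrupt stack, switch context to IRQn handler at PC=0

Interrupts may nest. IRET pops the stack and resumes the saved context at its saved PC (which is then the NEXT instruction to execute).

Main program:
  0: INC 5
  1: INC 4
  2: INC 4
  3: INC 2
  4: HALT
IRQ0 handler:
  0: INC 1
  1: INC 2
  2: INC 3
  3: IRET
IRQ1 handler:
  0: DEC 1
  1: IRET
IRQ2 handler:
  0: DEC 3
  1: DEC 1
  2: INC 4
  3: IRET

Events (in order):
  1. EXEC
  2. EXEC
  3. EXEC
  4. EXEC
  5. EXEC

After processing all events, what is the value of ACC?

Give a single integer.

Answer: 15

Derivation:
Event 1 (EXEC): [MAIN] PC=0: INC 5 -> ACC=5
Event 2 (EXEC): [MAIN] PC=1: INC 4 -> ACC=9
Event 3 (EXEC): [MAIN] PC=2: INC 4 -> ACC=13
Event 4 (EXEC): [MAIN] PC=3: INC 2 -> ACC=15
Event 5 (EXEC): [MAIN] PC=4: HALT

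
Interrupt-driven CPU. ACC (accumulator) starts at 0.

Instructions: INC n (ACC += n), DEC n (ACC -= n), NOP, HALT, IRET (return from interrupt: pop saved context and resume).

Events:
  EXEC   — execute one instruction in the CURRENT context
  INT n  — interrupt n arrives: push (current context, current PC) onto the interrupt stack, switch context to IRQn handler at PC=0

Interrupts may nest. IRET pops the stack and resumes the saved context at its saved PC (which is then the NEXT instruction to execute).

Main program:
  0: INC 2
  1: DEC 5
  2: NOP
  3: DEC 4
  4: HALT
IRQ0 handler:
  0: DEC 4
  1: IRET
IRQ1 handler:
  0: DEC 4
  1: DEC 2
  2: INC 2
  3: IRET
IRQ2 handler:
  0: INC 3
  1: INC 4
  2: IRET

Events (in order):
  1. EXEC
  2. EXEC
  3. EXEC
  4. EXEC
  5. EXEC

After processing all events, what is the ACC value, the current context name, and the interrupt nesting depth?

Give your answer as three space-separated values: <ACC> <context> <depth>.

Event 1 (EXEC): [MAIN] PC=0: INC 2 -> ACC=2
Event 2 (EXEC): [MAIN] PC=1: DEC 5 -> ACC=-3
Event 3 (EXEC): [MAIN] PC=2: NOP
Event 4 (EXEC): [MAIN] PC=3: DEC 4 -> ACC=-7
Event 5 (EXEC): [MAIN] PC=4: HALT

Answer: -7 MAIN 0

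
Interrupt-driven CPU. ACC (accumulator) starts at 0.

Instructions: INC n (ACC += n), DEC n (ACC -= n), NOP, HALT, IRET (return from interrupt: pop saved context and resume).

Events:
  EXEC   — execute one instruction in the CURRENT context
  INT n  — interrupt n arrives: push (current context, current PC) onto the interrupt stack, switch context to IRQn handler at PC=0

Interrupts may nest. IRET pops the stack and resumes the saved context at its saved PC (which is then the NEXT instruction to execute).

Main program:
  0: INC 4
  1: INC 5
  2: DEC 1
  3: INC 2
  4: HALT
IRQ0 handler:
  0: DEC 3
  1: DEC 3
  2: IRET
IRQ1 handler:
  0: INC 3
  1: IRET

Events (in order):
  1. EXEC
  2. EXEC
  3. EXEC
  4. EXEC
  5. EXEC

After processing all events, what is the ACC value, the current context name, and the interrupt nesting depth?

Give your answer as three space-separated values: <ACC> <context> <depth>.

Event 1 (EXEC): [MAIN] PC=0: INC 4 -> ACC=4
Event 2 (EXEC): [MAIN] PC=1: INC 5 -> ACC=9
Event 3 (EXEC): [MAIN] PC=2: DEC 1 -> ACC=8
Event 4 (EXEC): [MAIN] PC=3: INC 2 -> ACC=10
Event 5 (EXEC): [MAIN] PC=4: HALT

Answer: 10 MAIN 0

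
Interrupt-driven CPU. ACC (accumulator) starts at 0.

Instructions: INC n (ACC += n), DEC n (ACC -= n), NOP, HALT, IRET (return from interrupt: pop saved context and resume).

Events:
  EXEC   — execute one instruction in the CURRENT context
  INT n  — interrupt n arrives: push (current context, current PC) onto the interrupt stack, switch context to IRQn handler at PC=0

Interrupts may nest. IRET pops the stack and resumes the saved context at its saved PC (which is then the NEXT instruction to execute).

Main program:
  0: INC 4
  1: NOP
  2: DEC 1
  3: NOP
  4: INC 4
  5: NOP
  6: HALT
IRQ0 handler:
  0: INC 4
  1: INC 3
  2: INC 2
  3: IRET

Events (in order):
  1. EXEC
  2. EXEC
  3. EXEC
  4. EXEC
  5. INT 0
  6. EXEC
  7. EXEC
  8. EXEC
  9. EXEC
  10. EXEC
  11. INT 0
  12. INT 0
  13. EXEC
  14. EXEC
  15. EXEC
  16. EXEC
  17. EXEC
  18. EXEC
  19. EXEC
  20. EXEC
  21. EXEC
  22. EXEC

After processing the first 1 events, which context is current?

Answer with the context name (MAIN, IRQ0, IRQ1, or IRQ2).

Event 1 (EXEC): [MAIN] PC=0: INC 4 -> ACC=4

Answer: MAIN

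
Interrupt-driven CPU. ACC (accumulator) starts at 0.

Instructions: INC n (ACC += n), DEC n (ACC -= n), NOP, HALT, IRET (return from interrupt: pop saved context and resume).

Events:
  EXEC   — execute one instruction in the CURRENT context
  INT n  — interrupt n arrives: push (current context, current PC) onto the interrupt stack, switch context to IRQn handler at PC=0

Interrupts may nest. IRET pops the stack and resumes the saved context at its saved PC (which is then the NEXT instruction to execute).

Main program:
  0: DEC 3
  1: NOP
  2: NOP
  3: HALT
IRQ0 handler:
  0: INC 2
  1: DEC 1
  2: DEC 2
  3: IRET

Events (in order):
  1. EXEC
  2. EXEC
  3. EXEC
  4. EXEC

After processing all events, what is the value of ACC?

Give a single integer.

Event 1 (EXEC): [MAIN] PC=0: DEC 3 -> ACC=-3
Event 2 (EXEC): [MAIN] PC=1: NOP
Event 3 (EXEC): [MAIN] PC=2: NOP
Event 4 (EXEC): [MAIN] PC=3: HALT

Answer: -3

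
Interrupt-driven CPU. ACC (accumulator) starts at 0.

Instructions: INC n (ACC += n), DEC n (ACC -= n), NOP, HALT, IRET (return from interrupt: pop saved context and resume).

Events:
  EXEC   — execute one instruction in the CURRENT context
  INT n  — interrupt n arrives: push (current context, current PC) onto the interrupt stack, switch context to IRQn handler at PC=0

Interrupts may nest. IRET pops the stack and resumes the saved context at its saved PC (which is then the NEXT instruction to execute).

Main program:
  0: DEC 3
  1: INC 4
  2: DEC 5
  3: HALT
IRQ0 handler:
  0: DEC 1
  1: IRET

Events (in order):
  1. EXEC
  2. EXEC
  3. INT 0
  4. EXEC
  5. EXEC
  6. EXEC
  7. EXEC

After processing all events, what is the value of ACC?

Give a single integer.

Answer: -5

Derivation:
Event 1 (EXEC): [MAIN] PC=0: DEC 3 -> ACC=-3
Event 2 (EXEC): [MAIN] PC=1: INC 4 -> ACC=1
Event 3 (INT 0): INT 0 arrives: push (MAIN, PC=2), enter IRQ0 at PC=0 (depth now 1)
Event 4 (EXEC): [IRQ0] PC=0: DEC 1 -> ACC=0
Event 5 (EXEC): [IRQ0] PC=1: IRET -> resume MAIN at PC=2 (depth now 0)
Event 6 (EXEC): [MAIN] PC=2: DEC 5 -> ACC=-5
Event 7 (EXEC): [MAIN] PC=3: HALT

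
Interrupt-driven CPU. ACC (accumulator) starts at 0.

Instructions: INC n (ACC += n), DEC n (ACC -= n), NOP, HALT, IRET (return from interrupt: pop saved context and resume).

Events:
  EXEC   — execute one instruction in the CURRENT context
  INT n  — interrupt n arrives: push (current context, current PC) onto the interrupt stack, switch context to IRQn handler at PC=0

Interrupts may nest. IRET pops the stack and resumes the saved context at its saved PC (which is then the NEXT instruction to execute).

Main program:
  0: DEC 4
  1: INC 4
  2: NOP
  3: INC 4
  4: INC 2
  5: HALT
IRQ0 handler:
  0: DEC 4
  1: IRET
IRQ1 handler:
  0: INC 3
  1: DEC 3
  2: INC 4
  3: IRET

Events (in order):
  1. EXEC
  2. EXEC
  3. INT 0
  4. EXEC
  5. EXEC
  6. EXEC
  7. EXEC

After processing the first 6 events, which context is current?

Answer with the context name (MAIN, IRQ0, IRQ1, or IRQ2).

Event 1 (EXEC): [MAIN] PC=0: DEC 4 -> ACC=-4
Event 2 (EXEC): [MAIN] PC=1: INC 4 -> ACC=0
Event 3 (INT 0): INT 0 arrives: push (MAIN, PC=2), enter IRQ0 at PC=0 (depth now 1)
Event 4 (EXEC): [IRQ0] PC=0: DEC 4 -> ACC=-4
Event 5 (EXEC): [IRQ0] PC=1: IRET -> resume MAIN at PC=2 (depth now 0)
Event 6 (EXEC): [MAIN] PC=2: NOP

Answer: MAIN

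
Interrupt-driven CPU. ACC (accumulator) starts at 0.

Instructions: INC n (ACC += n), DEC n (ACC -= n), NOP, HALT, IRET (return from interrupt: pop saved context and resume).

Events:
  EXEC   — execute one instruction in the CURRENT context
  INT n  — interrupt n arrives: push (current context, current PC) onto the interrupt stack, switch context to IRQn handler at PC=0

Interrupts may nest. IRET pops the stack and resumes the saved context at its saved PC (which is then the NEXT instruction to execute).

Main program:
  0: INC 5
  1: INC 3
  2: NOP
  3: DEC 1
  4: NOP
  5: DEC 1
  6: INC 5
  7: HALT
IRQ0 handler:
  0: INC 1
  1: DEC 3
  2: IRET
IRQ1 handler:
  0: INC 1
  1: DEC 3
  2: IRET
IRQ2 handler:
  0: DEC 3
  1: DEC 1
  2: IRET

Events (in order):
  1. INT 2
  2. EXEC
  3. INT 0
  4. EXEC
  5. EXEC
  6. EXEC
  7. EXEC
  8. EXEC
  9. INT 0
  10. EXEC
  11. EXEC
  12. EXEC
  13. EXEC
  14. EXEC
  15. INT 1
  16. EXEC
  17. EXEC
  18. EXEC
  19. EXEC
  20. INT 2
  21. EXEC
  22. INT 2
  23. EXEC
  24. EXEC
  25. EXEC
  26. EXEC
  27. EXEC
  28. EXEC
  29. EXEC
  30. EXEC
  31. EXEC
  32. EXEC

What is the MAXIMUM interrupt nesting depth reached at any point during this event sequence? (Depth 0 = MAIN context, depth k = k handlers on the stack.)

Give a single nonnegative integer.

Answer: 2

Derivation:
Event 1 (INT 2): INT 2 arrives: push (MAIN, PC=0), enter IRQ2 at PC=0 (depth now 1) [depth=1]
Event 2 (EXEC): [IRQ2] PC=0: DEC 3 -> ACC=-3 [depth=1]
Event 3 (INT 0): INT 0 arrives: push (IRQ2, PC=1), enter IRQ0 at PC=0 (depth now 2) [depth=2]
Event 4 (EXEC): [IRQ0] PC=0: INC 1 -> ACC=-2 [depth=2]
Event 5 (EXEC): [IRQ0] PC=1: DEC 3 -> ACC=-5 [depth=2]
Event 6 (EXEC): [IRQ0] PC=2: IRET -> resume IRQ2 at PC=1 (depth now 1) [depth=1]
Event 7 (EXEC): [IRQ2] PC=1: DEC 1 -> ACC=-6 [depth=1]
Event 8 (EXEC): [IRQ2] PC=2: IRET -> resume MAIN at PC=0 (depth now 0) [depth=0]
Event 9 (INT 0): INT 0 arrives: push (MAIN, PC=0), enter IRQ0 at PC=0 (depth now 1) [depth=1]
Event 10 (EXEC): [IRQ0] PC=0: INC 1 -> ACC=-5 [depth=1]
Event 11 (EXEC): [IRQ0] PC=1: DEC 3 -> ACC=-8 [depth=1]
Event 12 (EXEC): [IRQ0] PC=2: IRET -> resume MAIN at PC=0 (depth now 0) [depth=0]
Event 13 (EXEC): [MAIN] PC=0: INC 5 -> ACC=-3 [depth=0]
Event 14 (EXEC): [MAIN] PC=1: INC 3 -> ACC=0 [depth=0]
Event 15 (INT 1): INT 1 arrives: push (MAIN, PC=2), enter IRQ1 at PC=0 (depth now 1) [depth=1]
Event 16 (EXEC): [IRQ1] PC=0: INC 1 -> ACC=1 [depth=1]
Event 17 (EXEC): [IRQ1] PC=1: DEC 3 -> ACC=-2 [depth=1]
Event 18 (EXEC): [IRQ1] PC=2: IRET -> resume MAIN at PC=2 (depth now 0) [depth=0]
Event 19 (EXEC): [MAIN] PC=2: NOP [depth=0]
Event 20 (INT 2): INT 2 arrives: push (MAIN, PC=3), enter IRQ2 at PC=0 (depth now 1) [depth=1]
Event 21 (EXEC): [IRQ2] PC=0: DEC 3 -> ACC=-5 [depth=1]
Event 22 (INT 2): INT 2 arrives: push (IRQ2, PC=1), enter IRQ2 at PC=0 (depth now 2) [depth=2]
Event 23 (EXEC): [IRQ2] PC=0: DEC 3 -> ACC=-8 [depth=2]
Event 24 (EXEC): [IRQ2] PC=1: DEC 1 -> ACC=-9 [depth=2]
Event 25 (EXEC): [IRQ2] PC=2: IRET -> resume IRQ2 at PC=1 (depth now 1) [depth=1]
Event 26 (EXEC): [IRQ2] PC=1: DEC 1 -> ACC=-10 [depth=1]
Event 27 (EXEC): [IRQ2] PC=2: IRET -> resume MAIN at PC=3 (depth now 0) [depth=0]
Event 28 (EXEC): [MAIN] PC=3: DEC 1 -> ACC=-11 [depth=0]
Event 29 (EXEC): [MAIN] PC=4: NOP [depth=0]
Event 30 (EXEC): [MAIN] PC=5: DEC 1 -> ACC=-12 [depth=0]
Event 31 (EXEC): [MAIN] PC=6: INC 5 -> ACC=-7 [depth=0]
Event 32 (EXEC): [MAIN] PC=7: HALT [depth=0]
Max depth observed: 2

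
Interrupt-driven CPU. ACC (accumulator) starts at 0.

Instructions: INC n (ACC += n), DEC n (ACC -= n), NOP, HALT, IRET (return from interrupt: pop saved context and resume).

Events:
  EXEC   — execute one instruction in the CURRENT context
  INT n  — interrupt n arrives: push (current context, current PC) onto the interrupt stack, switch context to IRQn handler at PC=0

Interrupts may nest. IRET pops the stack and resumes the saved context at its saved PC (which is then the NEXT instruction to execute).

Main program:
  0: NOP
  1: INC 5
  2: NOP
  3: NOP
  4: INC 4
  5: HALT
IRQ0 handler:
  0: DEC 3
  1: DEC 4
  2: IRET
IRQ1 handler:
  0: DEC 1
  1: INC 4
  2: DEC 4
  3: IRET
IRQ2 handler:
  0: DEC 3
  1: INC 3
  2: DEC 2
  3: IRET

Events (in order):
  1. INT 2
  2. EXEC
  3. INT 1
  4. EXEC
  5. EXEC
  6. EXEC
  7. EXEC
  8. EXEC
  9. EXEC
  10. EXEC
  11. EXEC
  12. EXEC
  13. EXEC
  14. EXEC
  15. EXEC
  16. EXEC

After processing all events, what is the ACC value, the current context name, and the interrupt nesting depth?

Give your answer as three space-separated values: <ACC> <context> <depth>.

Event 1 (INT 2): INT 2 arrives: push (MAIN, PC=0), enter IRQ2 at PC=0 (depth now 1)
Event 2 (EXEC): [IRQ2] PC=0: DEC 3 -> ACC=-3
Event 3 (INT 1): INT 1 arrives: push (IRQ2, PC=1), enter IRQ1 at PC=0 (depth now 2)
Event 4 (EXEC): [IRQ1] PC=0: DEC 1 -> ACC=-4
Event 5 (EXEC): [IRQ1] PC=1: INC 4 -> ACC=0
Event 6 (EXEC): [IRQ1] PC=2: DEC 4 -> ACC=-4
Event 7 (EXEC): [IRQ1] PC=3: IRET -> resume IRQ2 at PC=1 (depth now 1)
Event 8 (EXEC): [IRQ2] PC=1: INC 3 -> ACC=-1
Event 9 (EXEC): [IRQ2] PC=2: DEC 2 -> ACC=-3
Event 10 (EXEC): [IRQ2] PC=3: IRET -> resume MAIN at PC=0 (depth now 0)
Event 11 (EXEC): [MAIN] PC=0: NOP
Event 12 (EXEC): [MAIN] PC=1: INC 5 -> ACC=2
Event 13 (EXEC): [MAIN] PC=2: NOP
Event 14 (EXEC): [MAIN] PC=3: NOP
Event 15 (EXEC): [MAIN] PC=4: INC 4 -> ACC=6
Event 16 (EXEC): [MAIN] PC=5: HALT

Answer: 6 MAIN 0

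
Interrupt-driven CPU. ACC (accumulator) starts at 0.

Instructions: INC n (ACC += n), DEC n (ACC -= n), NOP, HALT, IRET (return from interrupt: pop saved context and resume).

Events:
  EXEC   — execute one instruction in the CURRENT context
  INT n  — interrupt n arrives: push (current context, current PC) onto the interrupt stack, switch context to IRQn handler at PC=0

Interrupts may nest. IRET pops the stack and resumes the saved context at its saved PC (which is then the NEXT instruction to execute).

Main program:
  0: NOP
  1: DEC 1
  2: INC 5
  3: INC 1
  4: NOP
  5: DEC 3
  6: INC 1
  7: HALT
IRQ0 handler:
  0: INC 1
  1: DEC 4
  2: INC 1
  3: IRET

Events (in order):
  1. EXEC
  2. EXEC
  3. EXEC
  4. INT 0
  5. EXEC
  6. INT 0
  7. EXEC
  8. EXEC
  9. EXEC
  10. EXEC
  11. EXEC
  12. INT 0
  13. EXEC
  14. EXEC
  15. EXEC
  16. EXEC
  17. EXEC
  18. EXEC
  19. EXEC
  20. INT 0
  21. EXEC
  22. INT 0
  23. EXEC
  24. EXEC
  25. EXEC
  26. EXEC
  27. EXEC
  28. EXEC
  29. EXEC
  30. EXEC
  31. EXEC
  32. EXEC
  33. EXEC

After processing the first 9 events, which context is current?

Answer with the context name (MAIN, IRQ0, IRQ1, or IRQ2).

Answer: IRQ0

Derivation:
Event 1 (EXEC): [MAIN] PC=0: NOP
Event 2 (EXEC): [MAIN] PC=1: DEC 1 -> ACC=-1
Event 3 (EXEC): [MAIN] PC=2: INC 5 -> ACC=4
Event 4 (INT 0): INT 0 arrives: push (MAIN, PC=3), enter IRQ0 at PC=0 (depth now 1)
Event 5 (EXEC): [IRQ0] PC=0: INC 1 -> ACC=5
Event 6 (INT 0): INT 0 arrives: push (IRQ0, PC=1), enter IRQ0 at PC=0 (depth now 2)
Event 7 (EXEC): [IRQ0] PC=0: INC 1 -> ACC=6
Event 8 (EXEC): [IRQ0] PC=1: DEC 4 -> ACC=2
Event 9 (EXEC): [IRQ0] PC=2: INC 1 -> ACC=3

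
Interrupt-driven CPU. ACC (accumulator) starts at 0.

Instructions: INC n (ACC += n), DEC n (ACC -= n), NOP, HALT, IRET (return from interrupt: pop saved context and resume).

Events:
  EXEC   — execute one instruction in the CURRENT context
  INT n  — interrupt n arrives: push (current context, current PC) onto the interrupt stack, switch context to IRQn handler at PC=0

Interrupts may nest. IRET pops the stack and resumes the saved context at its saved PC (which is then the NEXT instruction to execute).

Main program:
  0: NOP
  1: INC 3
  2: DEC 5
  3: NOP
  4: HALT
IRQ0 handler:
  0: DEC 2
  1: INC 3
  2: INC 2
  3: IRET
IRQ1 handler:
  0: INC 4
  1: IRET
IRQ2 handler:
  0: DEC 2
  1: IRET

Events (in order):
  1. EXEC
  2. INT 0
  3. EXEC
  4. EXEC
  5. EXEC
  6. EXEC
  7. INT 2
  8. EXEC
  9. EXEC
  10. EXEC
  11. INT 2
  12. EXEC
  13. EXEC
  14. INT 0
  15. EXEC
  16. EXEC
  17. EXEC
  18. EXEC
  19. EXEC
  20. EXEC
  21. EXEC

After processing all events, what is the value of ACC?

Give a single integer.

Answer: 0

Derivation:
Event 1 (EXEC): [MAIN] PC=0: NOP
Event 2 (INT 0): INT 0 arrives: push (MAIN, PC=1), enter IRQ0 at PC=0 (depth now 1)
Event 3 (EXEC): [IRQ0] PC=0: DEC 2 -> ACC=-2
Event 4 (EXEC): [IRQ0] PC=1: INC 3 -> ACC=1
Event 5 (EXEC): [IRQ0] PC=2: INC 2 -> ACC=3
Event 6 (EXEC): [IRQ0] PC=3: IRET -> resume MAIN at PC=1 (depth now 0)
Event 7 (INT 2): INT 2 arrives: push (MAIN, PC=1), enter IRQ2 at PC=0 (depth now 1)
Event 8 (EXEC): [IRQ2] PC=0: DEC 2 -> ACC=1
Event 9 (EXEC): [IRQ2] PC=1: IRET -> resume MAIN at PC=1 (depth now 0)
Event 10 (EXEC): [MAIN] PC=1: INC 3 -> ACC=4
Event 11 (INT 2): INT 2 arrives: push (MAIN, PC=2), enter IRQ2 at PC=0 (depth now 1)
Event 12 (EXEC): [IRQ2] PC=0: DEC 2 -> ACC=2
Event 13 (EXEC): [IRQ2] PC=1: IRET -> resume MAIN at PC=2 (depth now 0)
Event 14 (INT 0): INT 0 arrives: push (MAIN, PC=2), enter IRQ0 at PC=0 (depth now 1)
Event 15 (EXEC): [IRQ0] PC=0: DEC 2 -> ACC=0
Event 16 (EXEC): [IRQ0] PC=1: INC 3 -> ACC=3
Event 17 (EXEC): [IRQ0] PC=2: INC 2 -> ACC=5
Event 18 (EXEC): [IRQ0] PC=3: IRET -> resume MAIN at PC=2 (depth now 0)
Event 19 (EXEC): [MAIN] PC=2: DEC 5 -> ACC=0
Event 20 (EXEC): [MAIN] PC=3: NOP
Event 21 (EXEC): [MAIN] PC=4: HALT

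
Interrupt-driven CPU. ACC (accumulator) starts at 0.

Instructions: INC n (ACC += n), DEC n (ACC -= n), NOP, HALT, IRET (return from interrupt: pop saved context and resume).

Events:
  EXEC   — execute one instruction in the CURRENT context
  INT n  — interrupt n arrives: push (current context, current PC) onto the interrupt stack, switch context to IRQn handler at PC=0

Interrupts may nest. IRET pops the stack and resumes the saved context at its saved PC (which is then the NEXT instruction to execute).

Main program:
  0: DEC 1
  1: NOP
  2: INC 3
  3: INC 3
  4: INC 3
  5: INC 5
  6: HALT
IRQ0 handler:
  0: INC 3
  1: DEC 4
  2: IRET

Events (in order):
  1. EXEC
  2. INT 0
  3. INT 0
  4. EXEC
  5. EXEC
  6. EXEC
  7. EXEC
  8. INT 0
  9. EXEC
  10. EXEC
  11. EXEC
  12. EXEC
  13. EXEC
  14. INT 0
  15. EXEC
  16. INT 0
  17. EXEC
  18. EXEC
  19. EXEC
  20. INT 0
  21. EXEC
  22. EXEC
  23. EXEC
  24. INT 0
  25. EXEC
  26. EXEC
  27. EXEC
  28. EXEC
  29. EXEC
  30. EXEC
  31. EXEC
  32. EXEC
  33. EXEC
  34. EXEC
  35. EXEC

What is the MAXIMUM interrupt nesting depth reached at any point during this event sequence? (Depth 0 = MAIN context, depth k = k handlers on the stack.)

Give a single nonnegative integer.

Event 1 (EXEC): [MAIN] PC=0: DEC 1 -> ACC=-1 [depth=0]
Event 2 (INT 0): INT 0 arrives: push (MAIN, PC=1), enter IRQ0 at PC=0 (depth now 1) [depth=1]
Event 3 (INT 0): INT 0 arrives: push (IRQ0, PC=0), enter IRQ0 at PC=0 (depth now 2) [depth=2]
Event 4 (EXEC): [IRQ0] PC=0: INC 3 -> ACC=2 [depth=2]
Event 5 (EXEC): [IRQ0] PC=1: DEC 4 -> ACC=-2 [depth=2]
Event 6 (EXEC): [IRQ0] PC=2: IRET -> resume IRQ0 at PC=0 (depth now 1) [depth=1]
Event 7 (EXEC): [IRQ0] PC=0: INC 3 -> ACC=1 [depth=1]
Event 8 (INT 0): INT 0 arrives: push (IRQ0, PC=1), enter IRQ0 at PC=0 (depth now 2) [depth=2]
Event 9 (EXEC): [IRQ0] PC=0: INC 3 -> ACC=4 [depth=2]
Event 10 (EXEC): [IRQ0] PC=1: DEC 4 -> ACC=0 [depth=2]
Event 11 (EXEC): [IRQ0] PC=2: IRET -> resume IRQ0 at PC=1 (depth now 1) [depth=1]
Event 12 (EXEC): [IRQ0] PC=1: DEC 4 -> ACC=-4 [depth=1]
Event 13 (EXEC): [IRQ0] PC=2: IRET -> resume MAIN at PC=1 (depth now 0) [depth=0]
Event 14 (INT 0): INT 0 arrives: push (MAIN, PC=1), enter IRQ0 at PC=0 (depth now 1) [depth=1]
Event 15 (EXEC): [IRQ0] PC=0: INC 3 -> ACC=-1 [depth=1]
Event 16 (INT 0): INT 0 arrives: push (IRQ0, PC=1), enter IRQ0 at PC=0 (depth now 2) [depth=2]
Event 17 (EXEC): [IRQ0] PC=0: INC 3 -> ACC=2 [depth=2]
Event 18 (EXEC): [IRQ0] PC=1: DEC 4 -> ACC=-2 [depth=2]
Event 19 (EXEC): [IRQ0] PC=2: IRET -> resume IRQ0 at PC=1 (depth now 1) [depth=1]
Event 20 (INT 0): INT 0 arrives: push (IRQ0, PC=1), enter IRQ0 at PC=0 (depth now 2) [depth=2]
Event 21 (EXEC): [IRQ0] PC=0: INC 3 -> ACC=1 [depth=2]
Event 22 (EXEC): [IRQ0] PC=1: DEC 4 -> ACC=-3 [depth=2]
Event 23 (EXEC): [IRQ0] PC=2: IRET -> resume IRQ0 at PC=1 (depth now 1) [depth=1]
Event 24 (INT 0): INT 0 arrives: push (IRQ0, PC=1), enter IRQ0 at PC=0 (depth now 2) [depth=2]
Event 25 (EXEC): [IRQ0] PC=0: INC 3 -> ACC=0 [depth=2]
Event 26 (EXEC): [IRQ0] PC=1: DEC 4 -> ACC=-4 [depth=2]
Event 27 (EXEC): [IRQ0] PC=2: IRET -> resume IRQ0 at PC=1 (depth now 1) [depth=1]
Event 28 (EXEC): [IRQ0] PC=1: DEC 4 -> ACC=-8 [depth=1]
Event 29 (EXEC): [IRQ0] PC=2: IRET -> resume MAIN at PC=1 (depth now 0) [depth=0]
Event 30 (EXEC): [MAIN] PC=1: NOP [depth=0]
Event 31 (EXEC): [MAIN] PC=2: INC 3 -> ACC=-5 [depth=0]
Event 32 (EXEC): [MAIN] PC=3: INC 3 -> ACC=-2 [depth=0]
Event 33 (EXEC): [MAIN] PC=4: INC 3 -> ACC=1 [depth=0]
Event 34 (EXEC): [MAIN] PC=5: INC 5 -> ACC=6 [depth=0]
Event 35 (EXEC): [MAIN] PC=6: HALT [depth=0]
Max depth observed: 2

Answer: 2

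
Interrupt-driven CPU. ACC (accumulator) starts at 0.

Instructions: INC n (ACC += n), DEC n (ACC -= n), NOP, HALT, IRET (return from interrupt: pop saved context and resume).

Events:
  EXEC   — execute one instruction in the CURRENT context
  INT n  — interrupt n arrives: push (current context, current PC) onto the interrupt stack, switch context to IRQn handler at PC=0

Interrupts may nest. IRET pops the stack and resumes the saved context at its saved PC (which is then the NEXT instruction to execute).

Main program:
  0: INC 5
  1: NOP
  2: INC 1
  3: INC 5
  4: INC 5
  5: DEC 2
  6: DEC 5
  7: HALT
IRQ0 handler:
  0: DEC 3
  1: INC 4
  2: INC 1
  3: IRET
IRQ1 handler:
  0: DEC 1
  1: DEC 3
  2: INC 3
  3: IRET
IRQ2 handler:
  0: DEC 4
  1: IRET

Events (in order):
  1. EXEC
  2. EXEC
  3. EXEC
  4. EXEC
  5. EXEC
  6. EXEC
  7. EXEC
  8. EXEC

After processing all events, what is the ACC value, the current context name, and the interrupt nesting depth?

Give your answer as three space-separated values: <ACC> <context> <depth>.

Event 1 (EXEC): [MAIN] PC=0: INC 5 -> ACC=5
Event 2 (EXEC): [MAIN] PC=1: NOP
Event 3 (EXEC): [MAIN] PC=2: INC 1 -> ACC=6
Event 4 (EXEC): [MAIN] PC=3: INC 5 -> ACC=11
Event 5 (EXEC): [MAIN] PC=4: INC 5 -> ACC=16
Event 6 (EXEC): [MAIN] PC=5: DEC 2 -> ACC=14
Event 7 (EXEC): [MAIN] PC=6: DEC 5 -> ACC=9
Event 8 (EXEC): [MAIN] PC=7: HALT

Answer: 9 MAIN 0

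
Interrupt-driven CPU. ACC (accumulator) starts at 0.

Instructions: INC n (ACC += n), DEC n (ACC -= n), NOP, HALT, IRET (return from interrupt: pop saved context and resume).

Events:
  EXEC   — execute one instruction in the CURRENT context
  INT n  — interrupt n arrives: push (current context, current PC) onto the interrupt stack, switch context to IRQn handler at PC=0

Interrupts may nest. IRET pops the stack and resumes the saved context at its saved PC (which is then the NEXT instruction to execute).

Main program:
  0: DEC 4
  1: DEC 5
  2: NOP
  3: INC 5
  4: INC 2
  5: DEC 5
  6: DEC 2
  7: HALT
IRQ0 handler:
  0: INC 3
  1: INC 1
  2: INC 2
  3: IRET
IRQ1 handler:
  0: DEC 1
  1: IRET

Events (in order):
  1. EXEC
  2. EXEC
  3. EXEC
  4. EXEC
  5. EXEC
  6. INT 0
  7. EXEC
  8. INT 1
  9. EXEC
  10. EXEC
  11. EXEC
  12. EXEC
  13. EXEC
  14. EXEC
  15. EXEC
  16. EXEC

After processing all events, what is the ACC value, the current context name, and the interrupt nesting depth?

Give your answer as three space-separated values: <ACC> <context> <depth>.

Answer: -4 MAIN 0

Derivation:
Event 1 (EXEC): [MAIN] PC=0: DEC 4 -> ACC=-4
Event 2 (EXEC): [MAIN] PC=1: DEC 5 -> ACC=-9
Event 3 (EXEC): [MAIN] PC=2: NOP
Event 4 (EXEC): [MAIN] PC=3: INC 5 -> ACC=-4
Event 5 (EXEC): [MAIN] PC=4: INC 2 -> ACC=-2
Event 6 (INT 0): INT 0 arrives: push (MAIN, PC=5), enter IRQ0 at PC=0 (depth now 1)
Event 7 (EXEC): [IRQ0] PC=0: INC 3 -> ACC=1
Event 8 (INT 1): INT 1 arrives: push (IRQ0, PC=1), enter IRQ1 at PC=0 (depth now 2)
Event 9 (EXEC): [IRQ1] PC=0: DEC 1 -> ACC=0
Event 10 (EXEC): [IRQ1] PC=1: IRET -> resume IRQ0 at PC=1 (depth now 1)
Event 11 (EXEC): [IRQ0] PC=1: INC 1 -> ACC=1
Event 12 (EXEC): [IRQ0] PC=2: INC 2 -> ACC=3
Event 13 (EXEC): [IRQ0] PC=3: IRET -> resume MAIN at PC=5 (depth now 0)
Event 14 (EXEC): [MAIN] PC=5: DEC 5 -> ACC=-2
Event 15 (EXEC): [MAIN] PC=6: DEC 2 -> ACC=-4
Event 16 (EXEC): [MAIN] PC=7: HALT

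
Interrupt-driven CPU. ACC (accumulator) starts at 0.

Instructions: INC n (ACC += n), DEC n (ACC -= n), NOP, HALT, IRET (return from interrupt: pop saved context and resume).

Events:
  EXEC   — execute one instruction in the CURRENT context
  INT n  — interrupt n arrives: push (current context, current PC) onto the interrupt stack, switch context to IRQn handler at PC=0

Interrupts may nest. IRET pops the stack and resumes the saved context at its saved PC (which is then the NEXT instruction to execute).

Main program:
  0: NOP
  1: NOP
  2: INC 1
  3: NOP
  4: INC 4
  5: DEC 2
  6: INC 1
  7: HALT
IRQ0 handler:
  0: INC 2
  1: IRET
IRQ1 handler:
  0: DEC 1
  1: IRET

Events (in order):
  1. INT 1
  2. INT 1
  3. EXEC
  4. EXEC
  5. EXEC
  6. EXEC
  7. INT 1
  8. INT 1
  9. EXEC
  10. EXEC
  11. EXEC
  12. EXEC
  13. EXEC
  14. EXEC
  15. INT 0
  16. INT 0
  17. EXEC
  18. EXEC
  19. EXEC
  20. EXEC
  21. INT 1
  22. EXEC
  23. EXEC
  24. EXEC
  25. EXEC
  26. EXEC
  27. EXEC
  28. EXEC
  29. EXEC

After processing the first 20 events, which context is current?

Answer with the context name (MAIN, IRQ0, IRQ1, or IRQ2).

Answer: MAIN

Derivation:
Event 1 (INT 1): INT 1 arrives: push (MAIN, PC=0), enter IRQ1 at PC=0 (depth now 1)
Event 2 (INT 1): INT 1 arrives: push (IRQ1, PC=0), enter IRQ1 at PC=0 (depth now 2)
Event 3 (EXEC): [IRQ1] PC=0: DEC 1 -> ACC=-1
Event 4 (EXEC): [IRQ1] PC=1: IRET -> resume IRQ1 at PC=0 (depth now 1)
Event 5 (EXEC): [IRQ1] PC=0: DEC 1 -> ACC=-2
Event 6 (EXEC): [IRQ1] PC=1: IRET -> resume MAIN at PC=0 (depth now 0)
Event 7 (INT 1): INT 1 arrives: push (MAIN, PC=0), enter IRQ1 at PC=0 (depth now 1)
Event 8 (INT 1): INT 1 arrives: push (IRQ1, PC=0), enter IRQ1 at PC=0 (depth now 2)
Event 9 (EXEC): [IRQ1] PC=0: DEC 1 -> ACC=-3
Event 10 (EXEC): [IRQ1] PC=1: IRET -> resume IRQ1 at PC=0 (depth now 1)
Event 11 (EXEC): [IRQ1] PC=0: DEC 1 -> ACC=-4
Event 12 (EXEC): [IRQ1] PC=1: IRET -> resume MAIN at PC=0 (depth now 0)
Event 13 (EXEC): [MAIN] PC=0: NOP
Event 14 (EXEC): [MAIN] PC=1: NOP
Event 15 (INT 0): INT 0 arrives: push (MAIN, PC=2), enter IRQ0 at PC=0 (depth now 1)
Event 16 (INT 0): INT 0 arrives: push (IRQ0, PC=0), enter IRQ0 at PC=0 (depth now 2)
Event 17 (EXEC): [IRQ0] PC=0: INC 2 -> ACC=-2
Event 18 (EXEC): [IRQ0] PC=1: IRET -> resume IRQ0 at PC=0 (depth now 1)
Event 19 (EXEC): [IRQ0] PC=0: INC 2 -> ACC=0
Event 20 (EXEC): [IRQ0] PC=1: IRET -> resume MAIN at PC=2 (depth now 0)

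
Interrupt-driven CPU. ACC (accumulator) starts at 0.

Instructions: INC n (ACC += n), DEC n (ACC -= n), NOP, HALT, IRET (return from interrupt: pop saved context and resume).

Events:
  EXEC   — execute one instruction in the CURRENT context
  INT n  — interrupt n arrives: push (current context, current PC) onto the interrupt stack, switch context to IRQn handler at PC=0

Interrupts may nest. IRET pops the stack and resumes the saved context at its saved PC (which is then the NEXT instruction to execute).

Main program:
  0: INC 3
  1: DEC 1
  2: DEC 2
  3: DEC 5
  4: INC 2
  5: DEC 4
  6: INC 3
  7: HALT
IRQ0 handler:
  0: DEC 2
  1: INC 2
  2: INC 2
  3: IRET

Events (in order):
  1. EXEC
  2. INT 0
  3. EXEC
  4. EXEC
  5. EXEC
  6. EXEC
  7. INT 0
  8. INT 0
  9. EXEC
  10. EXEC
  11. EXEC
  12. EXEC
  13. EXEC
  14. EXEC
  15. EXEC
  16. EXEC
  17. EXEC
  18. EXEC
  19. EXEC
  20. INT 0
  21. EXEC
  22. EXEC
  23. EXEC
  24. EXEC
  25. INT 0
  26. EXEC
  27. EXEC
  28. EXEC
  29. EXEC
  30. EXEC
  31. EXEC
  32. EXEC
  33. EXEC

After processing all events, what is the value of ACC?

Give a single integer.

Event 1 (EXEC): [MAIN] PC=0: INC 3 -> ACC=3
Event 2 (INT 0): INT 0 arrives: push (MAIN, PC=1), enter IRQ0 at PC=0 (depth now 1)
Event 3 (EXEC): [IRQ0] PC=0: DEC 2 -> ACC=1
Event 4 (EXEC): [IRQ0] PC=1: INC 2 -> ACC=3
Event 5 (EXEC): [IRQ0] PC=2: INC 2 -> ACC=5
Event 6 (EXEC): [IRQ0] PC=3: IRET -> resume MAIN at PC=1 (depth now 0)
Event 7 (INT 0): INT 0 arrives: push (MAIN, PC=1), enter IRQ0 at PC=0 (depth now 1)
Event 8 (INT 0): INT 0 arrives: push (IRQ0, PC=0), enter IRQ0 at PC=0 (depth now 2)
Event 9 (EXEC): [IRQ0] PC=0: DEC 2 -> ACC=3
Event 10 (EXEC): [IRQ0] PC=1: INC 2 -> ACC=5
Event 11 (EXEC): [IRQ0] PC=2: INC 2 -> ACC=7
Event 12 (EXEC): [IRQ0] PC=3: IRET -> resume IRQ0 at PC=0 (depth now 1)
Event 13 (EXEC): [IRQ0] PC=0: DEC 2 -> ACC=5
Event 14 (EXEC): [IRQ0] PC=1: INC 2 -> ACC=7
Event 15 (EXEC): [IRQ0] PC=2: INC 2 -> ACC=9
Event 16 (EXEC): [IRQ0] PC=3: IRET -> resume MAIN at PC=1 (depth now 0)
Event 17 (EXEC): [MAIN] PC=1: DEC 1 -> ACC=8
Event 18 (EXEC): [MAIN] PC=2: DEC 2 -> ACC=6
Event 19 (EXEC): [MAIN] PC=3: DEC 5 -> ACC=1
Event 20 (INT 0): INT 0 arrives: push (MAIN, PC=4), enter IRQ0 at PC=0 (depth now 1)
Event 21 (EXEC): [IRQ0] PC=0: DEC 2 -> ACC=-1
Event 22 (EXEC): [IRQ0] PC=1: INC 2 -> ACC=1
Event 23 (EXEC): [IRQ0] PC=2: INC 2 -> ACC=3
Event 24 (EXEC): [IRQ0] PC=3: IRET -> resume MAIN at PC=4 (depth now 0)
Event 25 (INT 0): INT 0 arrives: push (MAIN, PC=4), enter IRQ0 at PC=0 (depth now 1)
Event 26 (EXEC): [IRQ0] PC=0: DEC 2 -> ACC=1
Event 27 (EXEC): [IRQ0] PC=1: INC 2 -> ACC=3
Event 28 (EXEC): [IRQ0] PC=2: INC 2 -> ACC=5
Event 29 (EXEC): [IRQ0] PC=3: IRET -> resume MAIN at PC=4 (depth now 0)
Event 30 (EXEC): [MAIN] PC=4: INC 2 -> ACC=7
Event 31 (EXEC): [MAIN] PC=5: DEC 4 -> ACC=3
Event 32 (EXEC): [MAIN] PC=6: INC 3 -> ACC=6
Event 33 (EXEC): [MAIN] PC=7: HALT

Answer: 6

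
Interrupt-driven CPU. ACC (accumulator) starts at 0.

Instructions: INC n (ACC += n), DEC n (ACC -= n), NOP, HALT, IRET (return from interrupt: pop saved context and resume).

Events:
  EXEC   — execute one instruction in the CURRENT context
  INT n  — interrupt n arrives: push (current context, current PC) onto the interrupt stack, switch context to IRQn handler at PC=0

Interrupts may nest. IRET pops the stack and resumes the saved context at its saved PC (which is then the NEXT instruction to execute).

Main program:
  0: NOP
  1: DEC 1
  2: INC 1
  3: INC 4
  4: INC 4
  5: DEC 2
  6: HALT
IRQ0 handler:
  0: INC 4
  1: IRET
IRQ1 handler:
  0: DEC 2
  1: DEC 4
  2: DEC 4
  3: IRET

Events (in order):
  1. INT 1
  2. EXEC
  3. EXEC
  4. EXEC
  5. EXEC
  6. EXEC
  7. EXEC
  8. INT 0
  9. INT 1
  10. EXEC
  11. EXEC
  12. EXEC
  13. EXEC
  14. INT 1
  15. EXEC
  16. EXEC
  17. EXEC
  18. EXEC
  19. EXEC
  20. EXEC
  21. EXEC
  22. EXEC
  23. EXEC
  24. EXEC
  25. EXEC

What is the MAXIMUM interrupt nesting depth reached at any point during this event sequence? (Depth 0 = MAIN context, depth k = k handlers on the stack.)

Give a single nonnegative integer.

Event 1 (INT 1): INT 1 arrives: push (MAIN, PC=0), enter IRQ1 at PC=0 (depth now 1) [depth=1]
Event 2 (EXEC): [IRQ1] PC=0: DEC 2 -> ACC=-2 [depth=1]
Event 3 (EXEC): [IRQ1] PC=1: DEC 4 -> ACC=-6 [depth=1]
Event 4 (EXEC): [IRQ1] PC=2: DEC 4 -> ACC=-10 [depth=1]
Event 5 (EXEC): [IRQ1] PC=3: IRET -> resume MAIN at PC=0 (depth now 0) [depth=0]
Event 6 (EXEC): [MAIN] PC=0: NOP [depth=0]
Event 7 (EXEC): [MAIN] PC=1: DEC 1 -> ACC=-11 [depth=0]
Event 8 (INT 0): INT 0 arrives: push (MAIN, PC=2), enter IRQ0 at PC=0 (depth now 1) [depth=1]
Event 9 (INT 1): INT 1 arrives: push (IRQ0, PC=0), enter IRQ1 at PC=0 (depth now 2) [depth=2]
Event 10 (EXEC): [IRQ1] PC=0: DEC 2 -> ACC=-13 [depth=2]
Event 11 (EXEC): [IRQ1] PC=1: DEC 4 -> ACC=-17 [depth=2]
Event 12 (EXEC): [IRQ1] PC=2: DEC 4 -> ACC=-21 [depth=2]
Event 13 (EXEC): [IRQ1] PC=3: IRET -> resume IRQ0 at PC=0 (depth now 1) [depth=1]
Event 14 (INT 1): INT 1 arrives: push (IRQ0, PC=0), enter IRQ1 at PC=0 (depth now 2) [depth=2]
Event 15 (EXEC): [IRQ1] PC=0: DEC 2 -> ACC=-23 [depth=2]
Event 16 (EXEC): [IRQ1] PC=1: DEC 4 -> ACC=-27 [depth=2]
Event 17 (EXEC): [IRQ1] PC=2: DEC 4 -> ACC=-31 [depth=2]
Event 18 (EXEC): [IRQ1] PC=3: IRET -> resume IRQ0 at PC=0 (depth now 1) [depth=1]
Event 19 (EXEC): [IRQ0] PC=0: INC 4 -> ACC=-27 [depth=1]
Event 20 (EXEC): [IRQ0] PC=1: IRET -> resume MAIN at PC=2 (depth now 0) [depth=0]
Event 21 (EXEC): [MAIN] PC=2: INC 1 -> ACC=-26 [depth=0]
Event 22 (EXEC): [MAIN] PC=3: INC 4 -> ACC=-22 [depth=0]
Event 23 (EXEC): [MAIN] PC=4: INC 4 -> ACC=-18 [depth=0]
Event 24 (EXEC): [MAIN] PC=5: DEC 2 -> ACC=-20 [depth=0]
Event 25 (EXEC): [MAIN] PC=6: HALT [depth=0]
Max depth observed: 2

Answer: 2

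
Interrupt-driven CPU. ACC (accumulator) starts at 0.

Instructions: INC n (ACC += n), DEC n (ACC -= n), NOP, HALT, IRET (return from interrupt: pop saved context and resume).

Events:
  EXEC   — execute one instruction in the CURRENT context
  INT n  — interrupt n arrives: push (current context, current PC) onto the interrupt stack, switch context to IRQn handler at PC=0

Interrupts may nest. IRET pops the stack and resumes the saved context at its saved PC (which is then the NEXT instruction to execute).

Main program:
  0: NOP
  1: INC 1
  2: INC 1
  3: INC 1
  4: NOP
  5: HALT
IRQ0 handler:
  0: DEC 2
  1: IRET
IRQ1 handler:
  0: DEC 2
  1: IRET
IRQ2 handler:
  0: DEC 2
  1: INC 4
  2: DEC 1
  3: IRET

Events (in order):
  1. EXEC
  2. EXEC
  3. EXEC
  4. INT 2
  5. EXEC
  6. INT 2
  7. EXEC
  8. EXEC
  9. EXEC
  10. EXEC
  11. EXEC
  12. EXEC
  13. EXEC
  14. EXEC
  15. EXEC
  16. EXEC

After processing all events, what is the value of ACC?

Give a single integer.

Event 1 (EXEC): [MAIN] PC=0: NOP
Event 2 (EXEC): [MAIN] PC=1: INC 1 -> ACC=1
Event 3 (EXEC): [MAIN] PC=2: INC 1 -> ACC=2
Event 4 (INT 2): INT 2 arrives: push (MAIN, PC=3), enter IRQ2 at PC=0 (depth now 1)
Event 5 (EXEC): [IRQ2] PC=0: DEC 2 -> ACC=0
Event 6 (INT 2): INT 2 arrives: push (IRQ2, PC=1), enter IRQ2 at PC=0 (depth now 2)
Event 7 (EXEC): [IRQ2] PC=0: DEC 2 -> ACC=-2
Event 8 (EXEC): [IRQ2] PC=1: INC 4 -> ACC=2
Event 9 (EXEC): [IRQ2] PC=2: DEC 1 -> ACC=1
Event 10 (EXEC): [IRQ2] PC=3: IRET -> resume IRQ2 at PC=1 (depth now 1)
Event 11 (EXEC): [IRQ2] PC=1: INC 4 -> ACC=5
Event 12 (EXEC): [IRQ2] PC=2: DEC 1 -> ACC=4
Event 13 (EXEC): [IRQ2] PC=3: IRET -> resume MAIN at PC=3 (depth now 0)
Event 14 (EXEC): [MAIN] PC=3: INC 1 -> ACC=5
Event 15 (EXEC): [MAIN] PC=4: NOP
Event 16 (EXEC): [MAIN] PC=5: HALT

Answer: 5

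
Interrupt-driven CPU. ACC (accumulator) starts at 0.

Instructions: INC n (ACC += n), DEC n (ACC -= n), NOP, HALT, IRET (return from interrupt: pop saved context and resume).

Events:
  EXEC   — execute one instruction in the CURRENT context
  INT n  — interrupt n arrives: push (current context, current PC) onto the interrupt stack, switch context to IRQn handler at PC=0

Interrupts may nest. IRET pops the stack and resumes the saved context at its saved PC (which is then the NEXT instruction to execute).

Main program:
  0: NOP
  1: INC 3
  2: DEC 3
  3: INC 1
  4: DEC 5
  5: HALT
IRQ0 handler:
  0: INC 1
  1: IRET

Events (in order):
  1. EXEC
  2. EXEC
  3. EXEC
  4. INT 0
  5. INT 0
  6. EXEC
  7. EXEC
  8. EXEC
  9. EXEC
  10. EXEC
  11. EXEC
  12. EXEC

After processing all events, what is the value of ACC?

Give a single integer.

Event 1 (EXEC): [MAIN] PC=0: NOP
Event 2 (EXEC): [MAIN] PC=1: INC 3 -> ACC=3
Event 3 (EXEC): [MAIN] PC=2: DEC 3 -> ACC=0
Event 4 (INT 0): INT 0 arrives: push (MAIN, PC=3), enter IRQ0 at PC=0 (depth now 1)
Event 5 (INT 0): INT 0 arrives: push (IRQ0, PC=0), enter IRQ0 at PC=0 (depth now 2)
Event 6 (EXEC): [IRQ0] PC=0: INC 1 -> ACC=1
Event 7 (EXEC): [IRQ0] PC=1: IRET -> resume IRQ0 at PC=0 (depth now 1)
Event 8 (EXEC): [IRQ0] PC=0: INC 1 -> ACC=2
Event 9 (EXEC): [IRQ0] PC=1: IRET -> resume MAIN at PC=3 (depth now 0)
Event 10 (EXEC): [MAIN] PC=3: INC 1 -> ACC=3
Event 11 (EXEC): [MAIN] PC=4: DEC 5 -> ACC=-2
Event 12 (EXEC): [MAIN] PC=5: HALT

Answer: -2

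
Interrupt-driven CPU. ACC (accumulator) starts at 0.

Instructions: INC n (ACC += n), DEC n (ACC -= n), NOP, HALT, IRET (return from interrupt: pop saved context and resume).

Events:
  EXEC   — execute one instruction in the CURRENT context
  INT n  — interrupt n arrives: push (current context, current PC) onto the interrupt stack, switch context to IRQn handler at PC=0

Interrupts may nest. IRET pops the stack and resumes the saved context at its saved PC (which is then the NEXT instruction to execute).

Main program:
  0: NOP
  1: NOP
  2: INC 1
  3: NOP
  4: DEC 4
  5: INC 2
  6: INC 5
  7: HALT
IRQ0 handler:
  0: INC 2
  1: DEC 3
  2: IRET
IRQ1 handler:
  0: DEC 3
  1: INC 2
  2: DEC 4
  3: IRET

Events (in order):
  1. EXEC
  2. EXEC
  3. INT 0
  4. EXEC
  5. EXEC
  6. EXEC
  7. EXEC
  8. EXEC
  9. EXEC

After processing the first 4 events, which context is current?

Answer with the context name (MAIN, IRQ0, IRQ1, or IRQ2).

Answer: IRQ0

Derivation:
Event 1 (EXEC): [MAIN] PC=0: NOP
Event 2 (EXEC): [MAIN] PC=1: NOP
Event 3 (INT 0): INT 0 arrives: push (MAIN, PC=2), enter IRQ0 at PC=0 (depth now 1)
Event 4 (EXEC): [IRQ0] PC=0: INC 2 -> ACC=2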